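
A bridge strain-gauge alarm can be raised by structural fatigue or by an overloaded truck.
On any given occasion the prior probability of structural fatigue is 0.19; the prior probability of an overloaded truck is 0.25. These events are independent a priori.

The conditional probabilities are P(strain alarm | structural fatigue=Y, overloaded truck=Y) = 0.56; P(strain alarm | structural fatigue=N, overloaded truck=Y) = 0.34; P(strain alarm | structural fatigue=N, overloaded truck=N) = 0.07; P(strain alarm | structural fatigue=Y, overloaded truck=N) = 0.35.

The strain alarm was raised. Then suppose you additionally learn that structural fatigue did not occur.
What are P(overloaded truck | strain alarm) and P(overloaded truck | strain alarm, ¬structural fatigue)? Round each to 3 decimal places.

P(overloaded truck | strain alarm) ≈ 0.508; P(overloaded truck | strain alarm, ¬structural fatigue) ≈ 0.618

P(strain alarm) = 0.07*0.81*0.75 + 0.34*0.81*0.25 + 0.35*0.19*0.75 + 0.56*0.19*0.25 = 0.042525 + 0.068850 + 0.049875 + 0.026600 = 0.187850
Restricting to configurations with overloaded truck present: 0.068850 + 0.026600 = 0.095450.
So P(overloaded truck | strain alarm) = 0.095450/0.187850 ≈ 0.508.

Now also conditioning on structural fatigue≠true:
Numerator (weight on configurations with overloaded truck): 0.34×0.25 = 0.085000
Denominator P(strain alarm | ¬structural fatigue): 0.07×0.75 + 0.34×0.25 = 0.137500
Posterior = 0.085000 / 0.137500 ≈ 0.618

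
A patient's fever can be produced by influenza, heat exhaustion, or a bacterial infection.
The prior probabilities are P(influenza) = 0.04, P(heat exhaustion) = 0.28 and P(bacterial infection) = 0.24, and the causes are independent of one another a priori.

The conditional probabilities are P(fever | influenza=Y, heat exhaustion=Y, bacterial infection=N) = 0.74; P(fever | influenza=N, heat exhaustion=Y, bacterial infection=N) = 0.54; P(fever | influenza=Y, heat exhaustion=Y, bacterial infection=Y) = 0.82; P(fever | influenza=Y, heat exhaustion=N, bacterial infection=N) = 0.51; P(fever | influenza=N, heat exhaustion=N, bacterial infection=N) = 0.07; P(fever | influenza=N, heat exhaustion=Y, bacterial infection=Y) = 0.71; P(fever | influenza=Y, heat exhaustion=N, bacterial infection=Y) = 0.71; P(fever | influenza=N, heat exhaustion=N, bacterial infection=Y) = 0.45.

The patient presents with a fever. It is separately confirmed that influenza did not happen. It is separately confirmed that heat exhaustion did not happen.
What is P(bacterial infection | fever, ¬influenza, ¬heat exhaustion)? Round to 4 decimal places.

P(bacterial infection | fever, ¬influenza, ¬heat exhaustion) ≈ 0.6700

Weight on bacterial infection=true, given the evidence: 0.45*0.24 = 0.108000
Normalizer over all consistent configurations: 0.07*0.76 + 0.45*0.24 = 0.161200
Posterior = 0.108000 / 0.161200 ≈ 0.6700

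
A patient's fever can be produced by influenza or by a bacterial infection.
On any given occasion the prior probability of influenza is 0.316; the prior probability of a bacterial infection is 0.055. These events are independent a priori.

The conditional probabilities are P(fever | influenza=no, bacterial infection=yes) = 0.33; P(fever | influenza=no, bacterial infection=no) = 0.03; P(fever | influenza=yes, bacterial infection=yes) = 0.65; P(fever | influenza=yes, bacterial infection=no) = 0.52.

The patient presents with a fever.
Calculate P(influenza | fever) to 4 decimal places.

P(influenza | fever) ≈ 0.8397

Enumerate the 4 (influenza, bacterial infection) configurations and weight by the priors:
  P(fever) = 0.03*0.684*0.945 + 0.33*0.684*0.055 + 0.52*0.316*0.945 + 0.65*0.316*0.055
        = 0.019391 + 0.012415 + 0.155282 + 0.011297 = 0.198385
The terms with influenza present sum to 0.166579, so
  P(influenza | fever) = 0.166579 / 0.198385 ≈ 0.8397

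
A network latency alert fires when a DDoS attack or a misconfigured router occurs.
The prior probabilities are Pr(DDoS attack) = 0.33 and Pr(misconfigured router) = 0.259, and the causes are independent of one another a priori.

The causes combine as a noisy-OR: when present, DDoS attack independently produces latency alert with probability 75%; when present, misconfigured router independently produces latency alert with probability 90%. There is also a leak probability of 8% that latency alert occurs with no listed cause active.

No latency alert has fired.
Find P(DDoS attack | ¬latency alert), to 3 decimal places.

Under noisy-OR, P(latency alert | causes) = 1 − (1−0.08)·∏(1−qᵢ) over the active causes.
P(¬latency alert) = 0.92*0.67*0.741 + 0.092*0.67*0.259 + 0.23*0.33*0.741 + 0.023*0.33*0.259 = 0.456752 + 0.015965 + 0.056242 + 0.001966 = 0.530925
Restricting to configurations with DDoS attack present: 0.056242 + 0.001966 = 0.058208.
So P(DDoS attack | ¬latency alert) = 0.058208/0.530925 ≈ 0.110.

P(DDoS attack | ¬latency alert) ≈ 0.110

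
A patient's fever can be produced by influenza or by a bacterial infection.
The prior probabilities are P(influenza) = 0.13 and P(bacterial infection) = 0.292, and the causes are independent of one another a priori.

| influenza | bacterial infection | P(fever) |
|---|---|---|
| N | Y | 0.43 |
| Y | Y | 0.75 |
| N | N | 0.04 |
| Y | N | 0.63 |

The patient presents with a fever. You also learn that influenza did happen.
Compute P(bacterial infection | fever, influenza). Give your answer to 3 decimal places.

By total probability over both values of bacterial infection:
  P(fever | influenza) = 0.63×0.708 + 0.75×0.292
        = 0.446040 + 0.219000 = 0.665040
Keeping only the bacterial infection-present terms gives 0.219000, so
  P(bacterial infection | fever, influenza) = 0.219000 / 0.665040 ≈ 0.329

P(bacterial infection | fever, influenza) ≈ 0.329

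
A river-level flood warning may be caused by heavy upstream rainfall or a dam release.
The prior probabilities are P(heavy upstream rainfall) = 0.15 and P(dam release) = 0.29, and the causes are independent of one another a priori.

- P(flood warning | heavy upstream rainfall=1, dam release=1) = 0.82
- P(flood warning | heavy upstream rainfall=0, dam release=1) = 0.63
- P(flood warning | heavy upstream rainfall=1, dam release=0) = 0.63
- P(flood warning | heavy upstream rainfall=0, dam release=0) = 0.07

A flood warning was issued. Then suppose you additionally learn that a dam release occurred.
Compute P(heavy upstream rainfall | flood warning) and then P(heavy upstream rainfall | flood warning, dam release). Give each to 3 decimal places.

P(heavy upstream rainfall | flood warning) ≈ 0.342; P(heavy upstream rainfall | flood warning, dam release) ≈ 0.187

P(flood warning) = 0.07*0.85*0.71 + 0.63*0.85*0.29 + 0.63*0.15*0.71 + 0.82*0.15*0.29 = 0.042245 + 0.155295 + 0.067095 + 0.035670 = 0.300305
Restricting to configurations with heavy upstream rainfall present: 0.067095 + 0.035670 = 0.102765.
P(heavy upstream rainfall | flood warning) = 0.102765 / 0.300305 ≈ 0.342

With the extra evidence:
Enumerate both values of heavy upstream rainfall and weight by the priors:
  P(flood warning | dam release) = 0.63*0.85 + 0.82*0.15
        = 0.535500 + 0.123000 = 0.658500
Configurations with heavy upstream rainfall contribute 0.123000, so
  P(heavy upstream rainfall | flood warning, dam release) = 0.123000 / 0.658500 ≈ 0.187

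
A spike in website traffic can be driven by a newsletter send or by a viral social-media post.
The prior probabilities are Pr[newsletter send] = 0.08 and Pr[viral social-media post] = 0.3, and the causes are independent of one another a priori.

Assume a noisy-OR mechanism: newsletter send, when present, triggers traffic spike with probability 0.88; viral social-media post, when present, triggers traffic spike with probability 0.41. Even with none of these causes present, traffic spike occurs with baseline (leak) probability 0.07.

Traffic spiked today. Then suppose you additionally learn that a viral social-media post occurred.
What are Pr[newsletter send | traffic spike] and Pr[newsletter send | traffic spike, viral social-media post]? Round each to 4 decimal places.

Under noisy-OR, P(traffic spike | causes) = 1 − (1−0.07)·∏(1−qᵢ) over the active causes.
Enumerate the 4 (newsletter send, viral social-media post) configurations and weight by the priors:
  P(traffic spike) = 0.07×0.92×0.7 + 0.4513×0.92×0.3 + 0.8884×0.08×0.7 + 0.934156×0.08×0.3
        = 0.045080 + 0.124559 + 0.049750 + 0.022420 = 0.241809
The terms with newsletter send present sum to 0.072170, so
  P(newsletter send | traffic spike) = 0.072170 / 0.241809 ≈ 0.2985

Now condition on the additional information:
Sum P(traffic spike|·) weighted by the priors over both values of newsletter send:
  P(traffic spike | viral social-media post) = 0.4513·0.92 + 0.934156·0.08
        = 0.415196 + 0.074732 = 0.489928
Configurations with newsletter send contribute 0.074732, so
  P(newsletter send | traffic spike, viral social-media post) = 0.074732 / 0.489928 ≈ 0.1525

Pr[newsletter send | traffic spike] ≈ 0.2985; Pr[newsletter send | traffic spike, viral social-media post] ≈ 0.1525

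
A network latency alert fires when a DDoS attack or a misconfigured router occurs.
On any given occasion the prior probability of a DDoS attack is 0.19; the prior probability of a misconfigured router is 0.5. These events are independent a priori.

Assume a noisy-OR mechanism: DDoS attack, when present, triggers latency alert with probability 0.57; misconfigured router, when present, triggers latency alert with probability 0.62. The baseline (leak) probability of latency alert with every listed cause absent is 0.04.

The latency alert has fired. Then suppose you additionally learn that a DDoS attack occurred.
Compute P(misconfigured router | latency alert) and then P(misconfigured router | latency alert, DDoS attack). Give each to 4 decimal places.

Under noisy-OR, P(latency alert | causes) = 1 − (1−0.04)·∏(1−qᵢ) over the active causes.
P(latency alert) = 0.04*0.81*0.5 + 0.6352*0.81*0.5 + 0.5872*0.19*0.5 + 0.843136*0.19*0.5 = 0.016200 + 0.257256 + 0.055784 + 0.080098 = 0.409338
Restricting to configurations with misconfigured router present: 0.257256 + 0.080098 = 0.337354.
Hence the posterior is 0.337354/0.409338 ≈ 0.8241.

Now also conditioning on DDoS attack=true:
By total probability over both values of misconfigured router:
  P(latency alert | DDoS attack) = 0.5872*0.5 + 0.843136*0.5
        = 0.293600 + 0.421568 = 0.715168
Configurations with misconfigured router contribute 0.421568, so
  P(misconfigured router | latency alert, DDoS attack) = 0.421568 / 0.715168 ≈ 0.5895
Conditioning on DDoS attack lowers the posterior on misconfigured router: the classic explaining-away effect in a common-effect structure.

P(misconfigured router | latency alert) ≈ 0.8241; P(misconfigured router | latency alert, DDoS attack) ≈ 0.5895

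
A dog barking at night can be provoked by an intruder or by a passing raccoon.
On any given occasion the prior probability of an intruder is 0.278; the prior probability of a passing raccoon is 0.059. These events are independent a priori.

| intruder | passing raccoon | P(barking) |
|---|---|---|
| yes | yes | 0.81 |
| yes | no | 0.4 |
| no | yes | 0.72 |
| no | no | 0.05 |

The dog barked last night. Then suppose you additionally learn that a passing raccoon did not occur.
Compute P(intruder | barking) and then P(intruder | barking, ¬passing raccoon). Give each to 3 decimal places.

P(intruder | barking) ≈ 0.646; P(intruder | barking, ¬passing raccoon) ≈ 0.755

P(barking) = 0.05·0.722·0.941 + 0.72·0.722·0.059 + 0.4·0.278·0.941 + 0.81·0.278·0.059 = 0.033970 + 0.030671 + 0.104639 + 0.013286 = 0.182566
Of this, 0.117925 comes from 0.104639 + 0.013286 (the intruder=true cases).
Hence the posterior is 0.117925/0.182566 ≈ 0.646.

With the extra evidence:
Numerator (weight on configurations with intruder): 0.4×0.278 = 0.111200
The normalizing constant is 0.05×0.722 + 0.4×0.278 = 0.147300
Posterior = 0.111200 / 0.147300 ≈ 0.755
Ruling out passing raccoon raises the posterior on intruder — the flip side of explaining away.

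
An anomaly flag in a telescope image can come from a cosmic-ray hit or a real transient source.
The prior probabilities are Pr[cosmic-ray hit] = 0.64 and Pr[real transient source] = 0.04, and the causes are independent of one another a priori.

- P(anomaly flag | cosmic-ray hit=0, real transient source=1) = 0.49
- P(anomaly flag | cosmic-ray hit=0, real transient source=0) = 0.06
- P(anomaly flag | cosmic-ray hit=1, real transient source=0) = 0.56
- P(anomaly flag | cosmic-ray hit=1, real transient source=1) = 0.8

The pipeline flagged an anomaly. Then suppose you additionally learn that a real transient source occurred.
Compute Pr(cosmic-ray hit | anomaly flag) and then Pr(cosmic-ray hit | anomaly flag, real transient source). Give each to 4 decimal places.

Pr(cosmic-ray hit | anomaly flag) ≈ 0.9292; Pr(cosmic-ray hit | anomaly flag, real transient source) ≈ 0.7438

Sum P(anomaly flag|·) weighted by the priors over the 4 (cosmic-ray hit, real transient source) configurations:
  P(anomaly flag) = 0.06×0.36×0.96 + 0.49×0.36×0.04 + 0.56×0.64×0.96 + 0.8×0.64×0.04
        = 0.020736 + 0.007056 + 0.344064 + 0.020480 = 0.392336
The terms with cosmic-ray hit present sum to 0.364544, so
  P(cosmic-ray hit | anomaly flag) = 0.364544 / 0.392336 ≈ 0.9292

Now also conditioning on real transient source=true:
Numerator (weight on configurations with cosmic-ray hit): 0.8·0.64 = 0.512000
Normalizer over all consistent configurations: 0.49·0.36 + 0.8·0.64 = 0.688400
P(cosmic-ray hit | anomaly flag, real transient source) = 0.512000/0.688400 ≈ 0.7438
Conditioning on real transient source lowers the posterior on cosmic-ray hit: the classic explaining-away effect in a common-effect structure.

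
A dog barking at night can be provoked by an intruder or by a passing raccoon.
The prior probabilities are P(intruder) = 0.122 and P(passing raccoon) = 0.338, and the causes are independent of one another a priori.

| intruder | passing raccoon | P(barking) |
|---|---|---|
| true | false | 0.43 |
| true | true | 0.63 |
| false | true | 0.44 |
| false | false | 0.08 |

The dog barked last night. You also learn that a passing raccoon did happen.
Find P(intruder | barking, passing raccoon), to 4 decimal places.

P(barking | passing raccoon) = 0.44×0.878 + 0.63×0.122 = 0.386320 + 0.076860 = 0.463180
Restricting to configurations with intruder present: 0.63×0.122 = 0.076860.
P(intruder | barking, passing raccoon) = 0.076860 / 0.463180 ≈ 0.1659

P(intruder | barking, passing raccoon) ≈ 0.1659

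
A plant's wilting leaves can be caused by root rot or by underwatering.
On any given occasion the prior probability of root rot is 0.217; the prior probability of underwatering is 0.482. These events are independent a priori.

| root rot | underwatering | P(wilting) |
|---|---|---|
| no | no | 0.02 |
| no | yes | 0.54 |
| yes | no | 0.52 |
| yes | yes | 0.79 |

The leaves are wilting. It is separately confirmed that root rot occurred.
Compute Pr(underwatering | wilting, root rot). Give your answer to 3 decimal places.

Pr(underwatering | wilting, root rot) ≈ 0.586

By total probability over both values of underwatering:
  P(wilting | root rot) = 0.52·0.518 + 0.79·0.482
        = 0.269360 + 0.380780 = 0.650140
Configurations with underwatering contribute 0.380780, so
  P(underwatering | wilting, root rot) = 0.380780 / 0.650140 ≈ 0.586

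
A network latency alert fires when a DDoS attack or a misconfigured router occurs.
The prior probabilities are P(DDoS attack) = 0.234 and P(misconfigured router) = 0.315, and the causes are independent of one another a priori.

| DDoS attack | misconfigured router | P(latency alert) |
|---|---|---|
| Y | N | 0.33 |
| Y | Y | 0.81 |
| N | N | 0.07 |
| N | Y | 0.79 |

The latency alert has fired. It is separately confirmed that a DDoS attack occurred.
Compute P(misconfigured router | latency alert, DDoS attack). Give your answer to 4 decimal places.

By total probability over both values of misconfigured router:
  P(latency alert | DDoS attack) = 0.33*0.685 + 0.81*0.315
        = 0.226050 + 0.255150 = 0.481200
The terms with misconfigured router present sum to 0.255150, so
  P(misconfigured router | latency alert, DDoS attack) = 0.255150 / 0.481200 ≈ 0.5302

P(misconfigured router | latency alert, DDoS attack) ≈ 0.5302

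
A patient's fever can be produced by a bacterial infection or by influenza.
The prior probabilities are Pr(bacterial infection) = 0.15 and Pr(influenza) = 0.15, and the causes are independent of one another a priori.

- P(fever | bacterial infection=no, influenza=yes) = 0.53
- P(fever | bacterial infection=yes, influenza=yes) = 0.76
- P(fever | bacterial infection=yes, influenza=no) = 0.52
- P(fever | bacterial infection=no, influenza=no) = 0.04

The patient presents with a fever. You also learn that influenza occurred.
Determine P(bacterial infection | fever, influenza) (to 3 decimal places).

P(bacterial infection | fever, influenza) ≈ 0.202

P(fever | influenza) = 0.53*0.85 + 0.76*0.15 = 0.450500 + 0.114000 = 0.564500
Of this, 0.114000 comes from 0.76*0.15 (the bacterial infection=true cases).
P(bacterial infection | fever, influenza) = 0.114000 / 0.564500 ≈ 0.202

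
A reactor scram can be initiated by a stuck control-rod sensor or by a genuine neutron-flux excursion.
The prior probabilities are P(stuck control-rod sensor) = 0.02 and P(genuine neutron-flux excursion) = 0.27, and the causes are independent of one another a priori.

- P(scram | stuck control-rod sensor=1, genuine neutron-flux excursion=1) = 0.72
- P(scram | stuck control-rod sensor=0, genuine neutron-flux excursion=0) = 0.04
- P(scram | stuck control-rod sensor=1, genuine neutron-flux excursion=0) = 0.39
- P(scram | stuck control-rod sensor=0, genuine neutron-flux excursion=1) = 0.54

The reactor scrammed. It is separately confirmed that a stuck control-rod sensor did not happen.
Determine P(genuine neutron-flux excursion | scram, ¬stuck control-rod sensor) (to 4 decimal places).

P(genuine neutron-flux excursion | scram, ¬stuck control-rod sensor) ≈ 0.8331

Enumerate both values of genuine neutron-flux excursion and weight by the priors:
  P(scram | ¬stuck control-rod sensor) = 0.04·0.73 + 0.54·0.27
        = 0.029200 + 0.145800 = 0.175000
Configurations with genuine neutron-flux excursion contribute 0.145800, so
  P(genuine neutron-flux excursion | scram, ¬stuck control-rod sensor) = 0.145800 / 0.175000 ≈ 0.8331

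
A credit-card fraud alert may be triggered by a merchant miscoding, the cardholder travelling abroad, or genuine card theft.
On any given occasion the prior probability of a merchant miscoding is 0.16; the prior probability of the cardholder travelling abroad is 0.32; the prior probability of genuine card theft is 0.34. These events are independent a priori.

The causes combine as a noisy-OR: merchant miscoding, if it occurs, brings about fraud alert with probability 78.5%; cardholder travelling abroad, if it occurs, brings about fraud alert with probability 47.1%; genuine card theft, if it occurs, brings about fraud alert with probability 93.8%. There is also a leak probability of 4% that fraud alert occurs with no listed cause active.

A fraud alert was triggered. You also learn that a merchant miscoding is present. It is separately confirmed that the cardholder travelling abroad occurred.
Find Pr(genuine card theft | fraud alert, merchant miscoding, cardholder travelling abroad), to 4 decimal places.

Pr(genuine card theft | fraud alert, merchant miscoding, cardholder travelling abroad) ≈ 0.3648

Under noisy-OR, P(fraud alert | causes) = 1 − (1−0.04)·∏(1−qᵢ) over the active causes.
By total probability over both values of genuine card theft:
  P(fraud alert | merchant miscoding, cardholder travelling abroad) = 0.890814×0.66 + 0.99323×0.34
        = 0.587937 + 0.337698 = 0.925635
Configurations with genuine card theft contribute 0.337698, so
  P(genuine card theft | fraud alert, merchant miscoding, cardholder travelling abroad) = 0.337698 / 0.925635 ≈ 0.3648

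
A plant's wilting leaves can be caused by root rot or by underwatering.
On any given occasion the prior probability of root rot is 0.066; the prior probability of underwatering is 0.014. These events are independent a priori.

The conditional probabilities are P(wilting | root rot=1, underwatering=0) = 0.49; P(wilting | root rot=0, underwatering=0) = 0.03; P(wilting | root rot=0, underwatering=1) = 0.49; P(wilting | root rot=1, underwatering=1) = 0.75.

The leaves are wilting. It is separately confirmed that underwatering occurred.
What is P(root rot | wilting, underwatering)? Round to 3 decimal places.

P(root rot | wilting, underwatering) ≈ 0.098

Sum P(wilting|·) weighted by the priors over both values of root rot:
  P(wilting | underwatering) = 0.49·0.934 + 0.75·0.066
        = 0.457660 + 0.049500 = 0.507160
Configurations with root rot contribute 0.049500, so
  P(root rot | wilting, underwatering) = 0.049500 / 0.507160 ≈ 0.098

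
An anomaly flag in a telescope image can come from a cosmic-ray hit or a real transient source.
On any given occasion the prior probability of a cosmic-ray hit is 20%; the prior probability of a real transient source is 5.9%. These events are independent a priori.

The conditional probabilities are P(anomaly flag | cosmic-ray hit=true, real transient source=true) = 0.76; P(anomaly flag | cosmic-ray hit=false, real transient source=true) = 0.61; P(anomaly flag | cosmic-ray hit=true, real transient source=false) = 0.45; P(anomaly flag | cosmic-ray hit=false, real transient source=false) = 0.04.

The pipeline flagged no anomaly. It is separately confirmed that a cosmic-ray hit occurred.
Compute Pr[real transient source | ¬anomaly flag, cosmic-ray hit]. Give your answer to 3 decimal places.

By total probability over both values of real transient source:
  P(¬anomaly flag | cosmic-ray hit) = 0.55·0.941 + 0.24·0.059
        = 0.517550 + 0.014160 = 0.531710
Keeping only the real transient source-present terms gives 0.014160, so
  P(real transient source | ¬anomaly flag, cosmic-ray hit) = 0.014160 / 0.531710 ≈ 0.027

Pr[real transient source | ¬anomaly flag, cosmic-ray hit] ≈ 0.027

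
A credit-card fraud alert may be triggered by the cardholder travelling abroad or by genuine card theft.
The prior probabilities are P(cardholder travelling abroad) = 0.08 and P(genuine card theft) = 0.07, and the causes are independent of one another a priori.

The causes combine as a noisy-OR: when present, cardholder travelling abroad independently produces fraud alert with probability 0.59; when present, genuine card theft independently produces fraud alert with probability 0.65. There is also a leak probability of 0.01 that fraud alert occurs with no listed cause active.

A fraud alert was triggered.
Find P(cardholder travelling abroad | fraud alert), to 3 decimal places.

Under noisy-OR, P(fraud alert | causes) = 1 − (1−0.01)·∏(1−qᵢ) over the active causes.
Enumerate the 4 (cardholder travelling abroad, genuine card theft) configurations and weight by the priors:
  P(fraud alert) = 0.01×0.92×0.93 + 0.6535×0.92×0.07 + 0.5941×0.08×0.93 + 0.857935×0.08×0.07
        = 0.008556 + 0.042085 + 0.044201 + 0.004804 = 0.099646
Keeping only the cardholder travelling abroad-present terms gives 0.049005, so
  P(cardholder travelling abroad | fraud alert) = 0.049005 / 0.099646 ≈ 0.492

P(cardholder travelling abroad | fraud alert) ≈ 0.492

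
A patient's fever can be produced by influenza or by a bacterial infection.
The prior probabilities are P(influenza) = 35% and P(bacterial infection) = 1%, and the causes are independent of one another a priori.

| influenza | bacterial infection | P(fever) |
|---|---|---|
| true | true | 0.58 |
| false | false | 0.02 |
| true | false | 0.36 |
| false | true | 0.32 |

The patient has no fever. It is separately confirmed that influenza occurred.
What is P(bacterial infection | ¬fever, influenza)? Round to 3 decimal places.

P(bacterial infection | ¬fever, influenza) ≈ 0.007

P(¬fever | influenza) = 0.64·0.99 + 0.42·0.01 = 0.633600 + 0.004200 = 0.637800
Restricting to configurations with bacterial infection present: 0.42·0.01 = 0.004200.
So P(bacterial infection | ¬fever, influenza) = 0.004200/0.637800 ≈ 0.007.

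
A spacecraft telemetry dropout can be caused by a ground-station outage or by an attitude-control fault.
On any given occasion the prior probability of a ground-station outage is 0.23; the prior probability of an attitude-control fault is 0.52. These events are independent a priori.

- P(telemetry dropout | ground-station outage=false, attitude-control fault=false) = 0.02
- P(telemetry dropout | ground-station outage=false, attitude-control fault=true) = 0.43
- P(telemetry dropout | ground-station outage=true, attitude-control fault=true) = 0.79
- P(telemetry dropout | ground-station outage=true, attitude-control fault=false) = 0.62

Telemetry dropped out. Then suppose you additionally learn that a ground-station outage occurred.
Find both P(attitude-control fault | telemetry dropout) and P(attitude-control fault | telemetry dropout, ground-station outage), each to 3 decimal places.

P(attitude-control fault | telemetry dropout) ≈ 0.779; P(attitude-control fault | telemetry dropout, ground-station outage) ≈ 0.580

Sum P(telemetry dropout|·) weighted by the priors over the 4 (ground-station outage, attitude-control fault) configurations:
  P(telemetry dropout) = 0.02×0.77×0.48 + 0.43×0.77×0.52 + 0.62×0.23×0.48 + 0.79×0.23×0.52
        = 0.007392 + 0.172172 + 0.068448 + 0.094484 = 0.342496
The terms with attitude-control fault present sum to 0.266656, so
  P(attitude-control fault | telemetry dropout) = 0.266656 / 0.342496 ≈ 0.779

With the extra evidence:
Numerator (weight on configurations with attitude-control fault): 0.79*0.52 = 0.410800
The normalizing constant is 0.62*0.48 + 0.79*0.52 = 0.708400
Posterior = 0.410800 / 0.708400 ≈ 0.580
Conditioning on ground-station outage lowers the posterior on attitude-control fault: the classic explaining-away effect in a common-effect structure.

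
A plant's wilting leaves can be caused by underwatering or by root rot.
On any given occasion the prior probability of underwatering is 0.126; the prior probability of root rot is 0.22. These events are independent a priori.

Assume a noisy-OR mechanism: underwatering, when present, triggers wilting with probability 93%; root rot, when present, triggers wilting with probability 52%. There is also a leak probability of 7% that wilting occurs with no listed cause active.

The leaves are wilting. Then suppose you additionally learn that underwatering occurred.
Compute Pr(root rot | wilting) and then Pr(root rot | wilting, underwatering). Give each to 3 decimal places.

Pr(root rot | wilting) ≈ 0.488; Pr(root rot | wilting, underwatering) ≈ 0.226

Under noisy-OR, P(wilting | causes) = 1 − (1−0.07)·∏(1−qᵢ) over the active causes.
By total probability over the 4 (underwatering, root rot) configurations:
  P(wilting) = 0.07*0.874*0.78 + 0.5536*0.874*0.22 + 0.9349*0.126*0.78 + 0.968752*0.126*0.22
        = 0.047720 + 0.106446 + 0.091882 + 0.026854 = 0.272902
Keeping only the root rot-present terms gives 0.133300, so
  P(root rot | wilting) = 0.133300 / 0.272902 ≈ 0.488

Now also conditioning on underwatering=true:
Numerator (weight on configurations with root rot): 0.968752×0.22 = 0.213125
Normalizer over all consistent configurations: 0.9349×0.78 + 0.968752×0.22 = 0.942347
Posterior = 0.213125 / 0.942347 ≈ 0.226
The drop from 0.488 to 0.226 is the explaining-away (discounting) effect.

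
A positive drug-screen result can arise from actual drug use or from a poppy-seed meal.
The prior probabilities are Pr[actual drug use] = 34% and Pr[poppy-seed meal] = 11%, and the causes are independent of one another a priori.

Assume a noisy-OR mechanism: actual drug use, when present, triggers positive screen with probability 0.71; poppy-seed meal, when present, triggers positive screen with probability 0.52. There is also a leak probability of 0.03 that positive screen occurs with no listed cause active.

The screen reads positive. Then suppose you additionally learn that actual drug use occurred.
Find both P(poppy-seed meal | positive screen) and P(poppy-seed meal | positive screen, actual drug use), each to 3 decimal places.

Under noisy-OR, P(positive screen | causes) = 1 − (1−0.03)·∏(1−qᵢ) over the active causes.
By total probability over the 4 (actual drug use, poppy-seed meal) configurations:
  P(positive screen) = 0.03×0.66×0.89 + 0.5344×0.66×0.11 + 0.7187×0.34×0.89 + 0.864976×0.34×0.11
        = 0.017622 + 0.038797 + 0.217479 + 0.032350 = 0.306248
The terms with poppy-seed meal present sum to 0.071147, so
  P(poppy-seed meal | positive screen) = 0.071147 / 0.306248 ≈ 0.232

With the extra evidence:
Sum P(positive screen|·) weighted by the priors over both values of poppy-seed meal:
  P(positive screen | actual drug use) = 0.7187·0.89 + 0.864976·0.11
        = 0.639643 + 0.095147 = 0.734790
The terms with poppy-seed meal present sum to 0.095147, so
  P(poppy-seed meal | positive screen, actual drug use) = 0.095147 / 0.734790 ≈ 0.129
— actual drug use explains away the evidence for poppy-seed meal.

P(poppy-seed meal | positive screen) ≈ 0.232; P(poppy-seed meal | positive screen, actual drug use) ≈ 0.129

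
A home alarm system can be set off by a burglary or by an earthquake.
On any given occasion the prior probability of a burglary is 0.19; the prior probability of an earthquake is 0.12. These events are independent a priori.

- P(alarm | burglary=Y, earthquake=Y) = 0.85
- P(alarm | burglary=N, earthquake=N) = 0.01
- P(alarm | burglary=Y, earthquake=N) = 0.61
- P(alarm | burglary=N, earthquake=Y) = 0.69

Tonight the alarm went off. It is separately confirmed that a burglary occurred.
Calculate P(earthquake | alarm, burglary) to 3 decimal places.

P(earthquake | alarm, burglary) ≈ 0.160

Numerator (weight on configurations with earthquake): 0.85*0.12 = 0.102000
The normalizing constant is 0.61*0.88 + 0.85*0.12 = 0.638800
P(earthquake | alarm, burglary) = 0.102000/0.638800 ≈ 0.160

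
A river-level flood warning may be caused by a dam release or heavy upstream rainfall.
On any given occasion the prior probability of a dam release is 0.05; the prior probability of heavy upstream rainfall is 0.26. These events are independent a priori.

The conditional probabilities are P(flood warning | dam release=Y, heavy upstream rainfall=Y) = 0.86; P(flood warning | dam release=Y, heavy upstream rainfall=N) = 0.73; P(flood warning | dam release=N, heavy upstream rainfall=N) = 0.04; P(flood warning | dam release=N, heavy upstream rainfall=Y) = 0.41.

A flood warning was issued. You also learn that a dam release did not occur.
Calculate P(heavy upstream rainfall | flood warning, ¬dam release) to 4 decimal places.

Enumerate both values of heavy upstream rainfall and weight by the priors:
  P(flood warning | ¬dam release) = 0.04*0.74 + 0.41*0.26
        = 0.029600 + 0.106600 = 0.136200
The terms with heavy upstream rainfall present sum to 0.106600, so
  P(heavy upstream rainfall | flood warning, ¬dam release) = 0.106600 / 0.136200 ≈ 0.7827

P(heavy upstream rainfall | flood warning, ¬dam release) ≈ 0.7827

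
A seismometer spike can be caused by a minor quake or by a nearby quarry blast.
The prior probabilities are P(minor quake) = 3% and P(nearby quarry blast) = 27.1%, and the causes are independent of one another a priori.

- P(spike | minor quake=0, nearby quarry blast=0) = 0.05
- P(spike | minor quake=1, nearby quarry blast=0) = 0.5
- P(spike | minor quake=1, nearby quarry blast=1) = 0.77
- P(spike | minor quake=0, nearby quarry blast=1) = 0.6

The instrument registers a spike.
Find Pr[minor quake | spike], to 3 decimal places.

Pr[minor quake | spike] ≈ 0.082

Enumerate the 4 (minor quake, nearby quarry blast) configurations and weight by the priors:
  P(spike) = 0.05*0.97*0.729 + 0.6*0.97*0.271 + 0.5*0.03*0.729 + 0.77*0.03*0.271
        = 0.035356 + 0.157722 + 0.010935 + 0.006260 = 0.210273
The terms with minor quake present sum to 0.017195, so
  P(minor quake | spike) = 0.017195 / 0.210273 ≈ 0.082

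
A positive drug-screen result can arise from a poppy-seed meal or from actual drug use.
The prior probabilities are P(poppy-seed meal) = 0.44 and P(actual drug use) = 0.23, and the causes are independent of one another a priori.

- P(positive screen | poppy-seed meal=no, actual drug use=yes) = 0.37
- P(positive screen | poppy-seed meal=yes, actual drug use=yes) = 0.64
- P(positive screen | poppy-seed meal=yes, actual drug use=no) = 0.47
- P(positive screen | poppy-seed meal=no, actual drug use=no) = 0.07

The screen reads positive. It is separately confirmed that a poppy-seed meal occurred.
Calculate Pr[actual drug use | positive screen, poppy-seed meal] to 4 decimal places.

Pr[actual drug use | positive screen, poppy-seed meal] ≈ 0.2891

Weight on actual drug use=true, given the evidence: 0.64*0.23 = 0.147200
The normalizing constant is 0.47*0.77 + 0.64*0.23 = 0.509100
Posterior = 0.147200 / 0.509100 ≈ 0.2891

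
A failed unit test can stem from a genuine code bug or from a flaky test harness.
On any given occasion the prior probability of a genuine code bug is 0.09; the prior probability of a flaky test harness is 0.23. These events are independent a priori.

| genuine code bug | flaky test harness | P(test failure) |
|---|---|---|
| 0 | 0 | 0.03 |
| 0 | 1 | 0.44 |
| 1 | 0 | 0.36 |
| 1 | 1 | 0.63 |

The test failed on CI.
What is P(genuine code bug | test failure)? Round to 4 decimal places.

For the numerator, keep only genuine code bug=true terms: 0.024948 + 0.013041 = 0.037989
Normalizer over all consistent configurations: 0.03×0.91×0.77 + 0.44×0.91×0.23 + 0.36×0.09×0.77 + 0.63×0.09×0.23 = 0.151102
Posterior = 0.037989 / 0.151102 ≈ 0.2514

P(genuine code bug | test failure) ≈ 0.2514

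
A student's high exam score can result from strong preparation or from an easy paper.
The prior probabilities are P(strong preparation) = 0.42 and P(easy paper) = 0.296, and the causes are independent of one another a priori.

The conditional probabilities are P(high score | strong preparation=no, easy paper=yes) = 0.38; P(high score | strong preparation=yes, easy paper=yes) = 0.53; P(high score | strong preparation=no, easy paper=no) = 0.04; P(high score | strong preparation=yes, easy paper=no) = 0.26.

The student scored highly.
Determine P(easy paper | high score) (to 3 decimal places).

Numerator (weight on configurations with easy paper): 0.065238 + 0.065890 = 0.131128
The normalizing constant is 0.04×0.58×0.704 + 0.38×0.58×0.296 + 0.26×0.42×0.704 + 0.53×0.42×0.296 = 0.224338
Posterior = 0.131128 / 0.224338 ≈ 0.585

P(easy paper | high score) ≈ 0.585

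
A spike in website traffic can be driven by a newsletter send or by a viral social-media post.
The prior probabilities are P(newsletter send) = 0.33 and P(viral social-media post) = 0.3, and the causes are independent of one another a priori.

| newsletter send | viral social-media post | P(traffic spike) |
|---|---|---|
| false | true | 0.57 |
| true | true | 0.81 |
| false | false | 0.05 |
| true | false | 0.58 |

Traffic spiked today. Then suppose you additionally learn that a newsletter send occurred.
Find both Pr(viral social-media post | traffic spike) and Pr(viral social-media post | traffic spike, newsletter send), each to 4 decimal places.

For the numerator, keep only viral social-media post=true terms: 0.114570 + 0.080190 = 0.194760
The normalizing constant is 0.05*0.67*0.7 + 0.57*0.67*0.3 + 0.58*0.33*0.7 + 0.81*0.33*0.3 = 0.352190
Posterior = 0.194760 / 0.352190 ≈ 0.5530

With the extra evidence:
Enumerate both values of viral social-media post and weight by the priors:
  P(traffic spike | newsletter send) = 0.58·0.7 + 0.81·0.3
        = 0.406000 + 0.243000 = 0.649000
Keeping only the viral social-media post-present terms gives 0.243000, so
  P(viral social-media post | traffic spike, newsletter send) = 0.243000 / 0.649000 ≈ 0.3744
Conditioning on newsletter send lowers the posterior on viral social-media post: the classic explaining-away effect in a common-effect structure.

Pr(viral social-media post | traffic spike) ≈ 0.5530; Pr(viral social-media post | traffic spike, newsletter send) ≈ 0.3744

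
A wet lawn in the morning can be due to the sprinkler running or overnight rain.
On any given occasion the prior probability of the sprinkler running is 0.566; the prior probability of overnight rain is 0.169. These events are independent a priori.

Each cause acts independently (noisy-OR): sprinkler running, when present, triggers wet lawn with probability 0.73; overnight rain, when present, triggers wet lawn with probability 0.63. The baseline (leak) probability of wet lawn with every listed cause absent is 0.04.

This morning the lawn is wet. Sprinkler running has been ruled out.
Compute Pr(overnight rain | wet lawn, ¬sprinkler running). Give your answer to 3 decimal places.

Under noisy-OR, P(wet lawn | causes) = 1 − (1−0.04)·∏(1−qᵢ) over the active causes.
P(wet lawn | ¬sprinkler running) = 0.04×0.831 + 0.6448×0.169 = 0.033240 + 0.108971 = 0.142211
The overnight rain-present share is 0.6448×0.169 = 0.108971.
So P(overnight rain | wet lawn, ¬sprinkler running) = 0.108971/0.142211 ≈ 0.766.

Pr(overnight rain | wet lawn, ¬sprinkler running) ≈ 0.766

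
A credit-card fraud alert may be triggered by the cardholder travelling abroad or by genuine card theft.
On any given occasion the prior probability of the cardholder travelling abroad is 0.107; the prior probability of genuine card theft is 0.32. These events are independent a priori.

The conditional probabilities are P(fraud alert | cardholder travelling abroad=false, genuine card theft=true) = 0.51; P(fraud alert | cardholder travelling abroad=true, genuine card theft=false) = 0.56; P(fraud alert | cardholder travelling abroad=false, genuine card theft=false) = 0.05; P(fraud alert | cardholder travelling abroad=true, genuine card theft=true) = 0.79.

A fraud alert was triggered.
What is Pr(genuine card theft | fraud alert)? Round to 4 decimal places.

Pr(genuine card theft | fraud alert) ≈ 0.7084

For the numerator, keep only genuine card theft=true terms: 0.145738 + 0.027050 = 0.172788
Normalizer over all consistent configurations: 0.05*0.893*0.68 + 0.51*0.893*0.32 + 0.56*0.107*0.68 + 0.79*0.107*0.32 = 0.243896
Posterior = 0.172788 / 0.243896 ≈ 0.7084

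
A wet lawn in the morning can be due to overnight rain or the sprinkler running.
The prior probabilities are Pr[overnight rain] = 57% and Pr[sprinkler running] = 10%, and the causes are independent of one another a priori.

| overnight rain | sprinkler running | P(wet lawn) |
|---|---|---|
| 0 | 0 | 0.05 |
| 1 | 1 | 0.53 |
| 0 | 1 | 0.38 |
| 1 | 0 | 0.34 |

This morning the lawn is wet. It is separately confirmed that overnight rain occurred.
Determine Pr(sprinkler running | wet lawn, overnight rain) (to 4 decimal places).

Pr(sprinkler running | wet lawn, overnight rain) ≈ 0.1476

For the numerator, keep only sprinkler running=true terms: 0.53×0.1 = 0.053000
Normalizer over all consistent configurations: 0.34×0.9 + 0.53×0.1 = 0.359000
P(sprinkler running | wet lawn, overnight rain) = 0.053000/0.359000 ≈ 0.1476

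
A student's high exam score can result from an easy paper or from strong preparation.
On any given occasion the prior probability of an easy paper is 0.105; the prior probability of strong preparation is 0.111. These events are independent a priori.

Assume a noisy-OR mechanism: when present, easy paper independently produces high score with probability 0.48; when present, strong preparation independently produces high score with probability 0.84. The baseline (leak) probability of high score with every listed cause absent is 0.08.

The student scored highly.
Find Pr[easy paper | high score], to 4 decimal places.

Under noisy-OR, P(high score | causes) = 1 − (1−0.08)·∏(1−qᵢ) over the active causes.
Weight on easy paper=true, given the evidence: 0.048689 + 0.010763 = 0.059452
The normalizing constant is 0.08×0.895×0.889 + 0.8528×0.895×0.111 + 0.5216×0.105×0.889 + 0.923456×0.105×0.111 = 0.207825
Posterior = 0.059452 / 0.207825 ≈ 0.2861

Pr[easy paper | high score] ≈ 0.2861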